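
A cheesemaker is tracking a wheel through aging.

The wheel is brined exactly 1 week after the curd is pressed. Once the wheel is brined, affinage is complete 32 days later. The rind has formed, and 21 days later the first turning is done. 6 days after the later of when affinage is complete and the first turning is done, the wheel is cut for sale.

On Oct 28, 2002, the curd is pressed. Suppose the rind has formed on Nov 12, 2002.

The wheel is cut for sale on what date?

The curd is pressed: Oct 28, 2002.
The wheel is brined: Oct 28, 2002 + 1 week = Nov 4, 2002.
Affinage is complete: Nov 4, 2002 + 32 days = Dec 6, 2002.
The rind has formed: Nov 12, 2002.
The first turning is done: Nov 12, 2002 + 21 days = Dec 3, 2002.
Both prerequisites met — affinage is complete (Dec 6, 2002), the first turning is done (Dec 3, 2002); the later is Dec 6, 2002.
The wheel is cut for sale: Dec 6, 2002 + 6 days = Dec 12, 2002.

Dec 12, 2002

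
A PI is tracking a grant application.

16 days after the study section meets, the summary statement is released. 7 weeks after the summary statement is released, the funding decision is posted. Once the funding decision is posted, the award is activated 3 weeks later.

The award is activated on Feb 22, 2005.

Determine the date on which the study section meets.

Nov 28, 2004

The award is activated: Feb 22, 2005.
The funding decision is posted: Feb 22, 2005 − 3 weeks = Feb 1, 2005.
The summary statement is released: Feb 1, 2005 − 7 weeks = Dec 14, 2004.
The study section meets: Dec 14, 2004 − 16 days = Nov 28, 2004.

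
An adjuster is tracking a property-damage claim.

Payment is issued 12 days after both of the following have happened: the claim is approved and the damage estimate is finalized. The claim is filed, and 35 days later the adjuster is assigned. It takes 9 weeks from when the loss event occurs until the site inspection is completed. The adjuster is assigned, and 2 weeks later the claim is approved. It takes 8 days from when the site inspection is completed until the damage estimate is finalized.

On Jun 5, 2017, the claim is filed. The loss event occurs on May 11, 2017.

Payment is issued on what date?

Aug 5, 2017

The claim is filed: Jun 5, 2017.
The adjuster is assigned: Jun 5, 2017 + 35 days = Jul 10, 2017.
The claim is approved: Jul 10, 2017 + 2 weeks = Jul 24, 2017.
The loss event occurs: May 11, 2017.
The site inspection is completed: May 11, 2017 + 9 weeks = Jul 13, 2017.
The damage estimate is finalized: Jul 13, 2017 + 8 days = Jul 21, 2017.
Both prerequisites met — the claim is approved (Jul 24, 2017), the damage estimate is finalized (Jul 21, 2017); the later is Jul 24, 2017.
Payment is issued: Jul 24, 2017 + 12 days = Aug 5, 2017.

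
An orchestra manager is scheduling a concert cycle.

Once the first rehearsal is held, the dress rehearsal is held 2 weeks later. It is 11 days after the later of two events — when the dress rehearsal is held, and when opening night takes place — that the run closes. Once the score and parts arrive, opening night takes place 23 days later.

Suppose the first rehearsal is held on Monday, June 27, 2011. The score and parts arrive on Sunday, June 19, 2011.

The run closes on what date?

The first rehearsal is held: Jun 27, 2011.
The dress rehearsal is held: Jun 27, 2011 + 2 weeks = Jul 11, 2011.
The score and parts arrive: Jun 19, 2011.
Opening night takes place: Jun 19, 2011 + 23 days = Jul 12, 2011.
Both prerequisites met — the dress rehearsal is held (Jul 11, 2011), opening night takes place (Jul 12, 2011); the later is Jul 12, 2011.
The run closes: Jul 12, 2011 + 11 days = Jul 23, 2011.

Saturday, July 23, 2011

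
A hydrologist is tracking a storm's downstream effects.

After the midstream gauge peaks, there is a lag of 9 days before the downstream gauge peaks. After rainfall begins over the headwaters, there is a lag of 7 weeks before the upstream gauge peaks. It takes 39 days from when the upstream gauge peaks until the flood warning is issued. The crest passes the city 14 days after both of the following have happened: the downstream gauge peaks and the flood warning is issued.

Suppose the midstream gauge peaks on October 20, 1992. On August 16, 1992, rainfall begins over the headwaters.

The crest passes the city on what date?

The midstream gauge peaks: Oct 20, 1992.
The downstream gauge peaks: Oct 20, 1992 + 9 days = Oct 29, 1992.
Rainfall begins over the headwaters: Aug 16, 1992.
The upstream gauge peaks: Aug 16, 1992 + 7 weeks = Oct 4, 1992.
The flood warning is issued: Oct 4, 1992 + 39 days = Nov 12, 1992.
Both prerequisites met — the downstream gauge peaks (Oct 29, 1992), the flood warning is issued (Nov 12, 1992); the later is Nov 12, 1992.
The crest passes the city: Nov 12, 1992 + 14 days = Nov 26, 1992.

November 26, 1992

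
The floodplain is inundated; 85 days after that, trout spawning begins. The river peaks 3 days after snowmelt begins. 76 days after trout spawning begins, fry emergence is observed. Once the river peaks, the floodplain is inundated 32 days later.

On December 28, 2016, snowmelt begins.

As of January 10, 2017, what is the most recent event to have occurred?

The river peaks

Snowmelt begins: Dec 28, 2016.
The river peaks: Dec 28, 2016 + 3 days = Dec 31, 2016.
The floodplain is inundated: Dec 31, 2016 + 32 days = Feb 1, 2017.
Trout spawning begins: Feb 1, 2017 + 85 days = Apr 27, 2017.
Fry emergence is observed: Apr 27, 2017 + 76 days = Jul 12, 2017.
Jan 10, 2017 falls between when the river peaks (Dec 31, 2016) and when the floodplain is inundated (Feb 1, 2017).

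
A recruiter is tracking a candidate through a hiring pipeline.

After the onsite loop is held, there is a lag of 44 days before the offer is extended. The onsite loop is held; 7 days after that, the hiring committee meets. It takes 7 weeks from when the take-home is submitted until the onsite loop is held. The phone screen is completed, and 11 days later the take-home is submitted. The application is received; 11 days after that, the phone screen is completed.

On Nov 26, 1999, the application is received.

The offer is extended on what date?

Mar 20, 2000

The application is received: Nov 26, 1999.
The phone screen is completed: Nov 26, 1999 + 11 days = Dec 7, 1999.
The take-home is submitted: Dec 7, 1999 + 11 days = Dec 18, 1999.
The onsite loop is held: Dec 18, 1999 + 7 weeks = Feb 5, 2000.
The offer is extended: Feb 5, 2000 + 44 days = Mar 20, 2000.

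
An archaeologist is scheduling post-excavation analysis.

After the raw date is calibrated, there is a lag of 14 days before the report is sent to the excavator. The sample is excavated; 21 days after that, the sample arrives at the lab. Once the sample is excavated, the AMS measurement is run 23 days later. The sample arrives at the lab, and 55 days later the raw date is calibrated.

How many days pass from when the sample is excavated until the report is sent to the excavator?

Causal path: the sample is excavated → the sample arrives at the lab → the raw date is calibrated → the report is sent to the excavator.
Total delay along the path: 21 + 55 + 14 = 90 days.

90 days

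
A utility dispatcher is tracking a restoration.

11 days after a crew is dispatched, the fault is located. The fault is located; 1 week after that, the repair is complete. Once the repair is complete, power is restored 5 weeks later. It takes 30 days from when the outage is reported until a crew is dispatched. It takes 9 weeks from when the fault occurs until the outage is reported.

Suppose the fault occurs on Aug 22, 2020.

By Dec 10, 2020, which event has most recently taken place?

The fault is located

The fault occurs: Aug 22, 2020.
The outage is reported: Aug 22, 2020 + 9 weeks = Oct 24, 2020.
A crew is dispatched: Oct 24, 2020 + 30 days = Nov 23, 2020.
The fault is located: Nov 23, 2020 + 11 days = Dec 4, 2020.
The repair is complete: Dec 4, 2020 + 1 week = Dec 11, 2020.
Power is restored: Dec 11, 2020 + 5 weeks = Jan 15, 2021.
Dec 10, 2020 falls between when the fault is located (Dec 4, 2020) and when the repair is complete (Dec 11, 2020).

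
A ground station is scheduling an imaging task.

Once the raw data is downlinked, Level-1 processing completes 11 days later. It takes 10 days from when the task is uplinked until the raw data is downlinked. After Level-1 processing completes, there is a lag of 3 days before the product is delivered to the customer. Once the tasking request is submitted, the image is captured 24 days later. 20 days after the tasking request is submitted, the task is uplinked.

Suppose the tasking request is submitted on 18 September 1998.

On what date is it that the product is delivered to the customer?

The tasking request is submitted: Sep 18, 1998.
The task is uplinked: Sep 18, 1998 + 20 days = Oct 8, 1998.
The raw data is downlinked: Oct 8, 1998 + 10 days = Oct 18, 1998.
Level-1 processing completes: Oct 18, 1998 + 11 days = Oct 29, 1998.
The product is delivered to the customer: Oct 29, 1998 + 3 days = Nov 1, 1998.

1 November 1998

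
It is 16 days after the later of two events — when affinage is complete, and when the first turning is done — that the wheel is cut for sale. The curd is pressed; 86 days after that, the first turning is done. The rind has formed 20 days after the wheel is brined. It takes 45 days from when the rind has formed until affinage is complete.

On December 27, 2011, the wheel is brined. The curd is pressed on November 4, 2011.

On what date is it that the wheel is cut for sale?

March 17, 2012

The wheel is brined: Dec 27, 2011.
The rind has formed: Dec 27, 2011 + 20 days = Jan 16, 2012.
Affinage is complete: Jan 16, 2012 + 45 days = Mar 1, 2012.
The curd is pressed: Nov 4, 2011.
The first turning is done: Nov 4, 2011 + 86 days = Jan 29, 2012.
Both prerequisites met — affinage is complete (Mar 1, 2012), the first turning is done (Jan 29, 2012); the later is Mar 1, 2012.
The wheel is cut for sale: Mar 1, 2012 + 16 days = Mar 17, 2012.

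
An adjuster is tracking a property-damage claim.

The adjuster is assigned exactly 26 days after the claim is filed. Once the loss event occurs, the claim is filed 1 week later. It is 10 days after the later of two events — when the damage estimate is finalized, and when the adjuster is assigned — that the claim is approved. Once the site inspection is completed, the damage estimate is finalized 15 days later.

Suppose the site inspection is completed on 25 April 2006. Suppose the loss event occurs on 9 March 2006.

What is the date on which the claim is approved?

20 May 2006

The site inspection is completed: Apr 25, 2006.
The damage estimate is finalized: Apr 25, 2006 + 15 days = May 10, 2006.
The loss event occurs: Mar 9, 2006.
The claim is filed: Mar 9, 2006 + 1 week = Mar 16, 2006.
The adjuster is assigned: Mar 16, 2006 + 26 days = Apr 11, 2006.
Both prerequisites met — the damage estimate is finalized (May 10, 2006), the adjuster is assigned (Apr 11, 2006); the later is May 10, 2006.
The claim is approved: May 10, 2006 + 10 days = May 20, 2006.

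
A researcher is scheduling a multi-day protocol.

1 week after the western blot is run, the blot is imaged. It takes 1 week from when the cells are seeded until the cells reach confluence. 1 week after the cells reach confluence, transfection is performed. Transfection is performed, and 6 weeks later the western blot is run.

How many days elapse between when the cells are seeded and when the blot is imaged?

Causal path: the cells are seeded → the cells reach confluence → transfection is performed → the western blot is run → the blot is imaged.
Total delay along the path: 1 + 1 + 6 + 1 weeks = 9 weeks = 63 days.

63 days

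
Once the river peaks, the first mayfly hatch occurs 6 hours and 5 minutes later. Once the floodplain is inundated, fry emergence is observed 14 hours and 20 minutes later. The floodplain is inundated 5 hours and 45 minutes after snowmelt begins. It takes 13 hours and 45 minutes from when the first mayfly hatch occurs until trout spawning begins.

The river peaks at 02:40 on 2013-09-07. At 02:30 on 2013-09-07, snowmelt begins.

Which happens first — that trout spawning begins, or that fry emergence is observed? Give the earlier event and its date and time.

Trout spawning begins — 22:30 on 2013-09-07

The river peaks: 02:40 Sep 7, 2013.
The first mayfly hatch occurs: 02:40 Sep 7, 2013 + 6h05m = 08:45 Sep 7, 2013.
Trout spawning begins: 08:45 Sep 7, 2013 + 13h45m = 22:30 Sep 7, 2013.
Snowmelt begins: 02:30 Sep 7, 2013.
The floodplain is inundated: 02:30 Sep 7, 2013 + 5h45m = 08:15 Sep 7, 2013.
Fry emergence is observed: 08:15 Sep 7, 2013 + 14h20m = 22:35 Sep 7, 2013.
Comparing: trout spawning begins at 22:30 Sep 7, 2013 vs fry emergence is observed at 22:35 Sep 7, 2013. Earlier: trout spawning begins.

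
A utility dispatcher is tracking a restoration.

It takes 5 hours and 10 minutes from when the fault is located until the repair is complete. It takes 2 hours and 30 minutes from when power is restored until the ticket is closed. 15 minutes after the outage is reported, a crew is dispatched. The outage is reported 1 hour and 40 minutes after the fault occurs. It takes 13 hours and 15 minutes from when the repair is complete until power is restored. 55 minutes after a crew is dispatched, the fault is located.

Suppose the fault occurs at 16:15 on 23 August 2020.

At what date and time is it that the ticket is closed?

The fault occurs: 16:15 Aug 23, 2020.
The outage is reported: 16:15 Aug 23, 2020 + 1h40m = 17:55 Aug 23, 2020.
A crew is dispatched: 17:55 Aug 23, 2020 + 15m = 18:10 Aug 23, 2020.
The fault is located: 18:10 Aug 23, 2020 + 55m = 19:05 Aug 23, 2020.
The repair is complete: 19:05 Aug 23, 2020 + 5h10m = 00:15 Aug 24, 2020.
Power is restored: 00:15 Aug 24, 2020 + 13h15m = 13:30 Aug 24, 2020.
The ticket is closed: 13:30 Aug 24, 2020 + 2h30m = 16:00 Aug 24, 2020.

16:00 on 24 August 2020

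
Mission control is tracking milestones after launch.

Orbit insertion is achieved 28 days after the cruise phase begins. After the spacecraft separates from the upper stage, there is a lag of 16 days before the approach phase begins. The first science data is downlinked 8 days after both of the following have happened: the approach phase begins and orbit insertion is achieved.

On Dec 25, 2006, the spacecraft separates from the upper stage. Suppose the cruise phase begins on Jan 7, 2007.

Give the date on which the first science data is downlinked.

The spacecraft separates from the upper stage: Dec 25, 2006.
The approach phase begins: Dec 25, 2006 + 16 days = Jan 10, 2007.
The cruise phase begins: Jan 7, 2007.
Orbit insertion is achieved: Jan 7, 2007 + 28 days = Feb 4, 2007.
Both prerequisites met — the approach phase begins (Jan 10, 2007), orbit insertion is achieved (Feb 4, 2007); the later is Feb 4, 2007.
The first science data is downlinked: Feb 4, 2007 + 8 days = Feb 12, 2007.

Feb 12, 2007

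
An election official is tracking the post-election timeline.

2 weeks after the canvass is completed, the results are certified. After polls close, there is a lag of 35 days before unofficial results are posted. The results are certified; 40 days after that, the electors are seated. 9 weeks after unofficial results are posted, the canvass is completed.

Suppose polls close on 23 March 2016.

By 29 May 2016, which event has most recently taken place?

Polls close: Mar 23, 2016.
Unofficial results are posted: Mar 23, 2016 + 35 days = Apr 27, 2016.
The canvass is completed: Apr 27, 2016 + 9 weeks = Jun 29, 2016.
The results are certified: Jun 29, 2016 + 2 weeks = Jul 13, 2016.
The electors are seated: Jul 13, 2016 + 40 days = Aug 22, 2016.
May 29, 2016 falls between when unofficial results are posted (Apr 27, 2016) and when the canvass is completed (Jun 29, 2016).

Unofficial results are posted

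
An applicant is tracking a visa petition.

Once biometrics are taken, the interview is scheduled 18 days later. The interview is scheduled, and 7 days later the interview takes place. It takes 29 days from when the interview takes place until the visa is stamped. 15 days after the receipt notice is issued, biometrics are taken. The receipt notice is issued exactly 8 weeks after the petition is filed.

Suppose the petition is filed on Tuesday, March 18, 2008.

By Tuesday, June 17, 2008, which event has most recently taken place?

The petition is filed: Mar 18, 2008.
The receipt notice is issued: Mar 18, 2008 + 8 weeks = May 13, 2008.
Biometrics are taken: May 13, 2008 + 15 days = May 28, 2008.
The interview is scheduled: May 28, 2008 + 18 days = Jun 15, 2008.
The interview takes place: Jun 15, 2008 + 7 days = Jun 22, 2008.
The visa is stamped: Jun 22, 2008 + 29 days = Jul 21, 2008.
Jun 17, 2008 falls between when the interview is scheduled (Jun 15, 2008) and when the interview takes place (Jun 22, 2008).

The interview is scheduled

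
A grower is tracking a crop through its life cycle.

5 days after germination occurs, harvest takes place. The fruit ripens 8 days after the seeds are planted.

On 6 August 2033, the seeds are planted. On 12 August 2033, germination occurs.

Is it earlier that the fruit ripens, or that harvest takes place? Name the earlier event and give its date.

The seeds are planted: Aug 6, 2033.
The fruit ripens: Aug 6, 2033 + 8 days = Aug 14, 2033.
Germination occurs: Aug 12, 2033.
Harvest takes place: Aug 12, 2033 + 5 days = Aug 17, 2033.
Comparing: the fruit ripens on Aug 14, 2033 vs harvest takes place on Aug 17, 2033. Earlier: the fruit ripens.

The fruit ripens — 14 August 2033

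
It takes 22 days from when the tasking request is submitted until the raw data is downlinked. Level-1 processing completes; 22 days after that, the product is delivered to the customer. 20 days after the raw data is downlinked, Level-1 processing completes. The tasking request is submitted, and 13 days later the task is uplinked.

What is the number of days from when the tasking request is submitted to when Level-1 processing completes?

42 days

Causal path: the tasking request is submitted → the raw data is downlinked → Level-1 processing completes.
Total delay along the path: 22 + 20 = 42 days.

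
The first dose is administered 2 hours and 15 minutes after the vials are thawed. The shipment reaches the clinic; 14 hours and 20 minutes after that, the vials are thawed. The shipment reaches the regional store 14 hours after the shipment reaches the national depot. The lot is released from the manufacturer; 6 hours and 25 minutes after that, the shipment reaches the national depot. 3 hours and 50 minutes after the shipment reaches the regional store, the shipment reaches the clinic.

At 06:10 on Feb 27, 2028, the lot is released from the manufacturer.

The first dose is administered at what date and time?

The lot is released from the manufacturer: 06:10 Feb 27, 2028.
The shipment reaches the national depot: 06:10 Feb 27, 2028 + 6h25m = 12:35 Feb 27, 2028.
The shipment reaches the regional store: 12:35 Feb 27, 2028 + 14h = 02:35 Feb 28, 2028.
The shipment reaches the clinic: 02:35 Feb 28, 2028 + 3h50m = 06:25 Feb 28, 2028.
The vials are thawed: 06:25 Feb 28, 2028 + 14h20m = 20:45 Feb 28, 2028.
The first dose is administered: 20:45 Feb 28, 2028 + 2h15m = 23:00 Feb 28, 2028.

23:00 on Feb 28, 2028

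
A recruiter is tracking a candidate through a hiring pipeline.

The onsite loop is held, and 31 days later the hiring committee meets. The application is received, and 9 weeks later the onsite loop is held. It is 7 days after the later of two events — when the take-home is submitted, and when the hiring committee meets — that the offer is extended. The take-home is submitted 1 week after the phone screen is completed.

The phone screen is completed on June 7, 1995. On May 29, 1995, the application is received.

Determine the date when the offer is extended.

The phone screen is completed: Jun 7, 1995.
The take-home is submitted: Jun 7, 1995 + 1 week = Jun 14, 1995.
The application is received: May 29, 1995.
The onsite loop is held: May 29, 1995 + 9 weeks = Jul 31, 1995.
The hiring committee meets: Jul 31, 1995 + 31 days = Aug 31, 1995.
Both prerequisites met — the take-home is submitted (Jun 14, 1995), the hiring committee meets (Aug 31, 1995); the later is Aug 31, 1995.
The offer is extended: Aug 31, 1995 + 7 days = Sep 7, 1995.

September 7, 1995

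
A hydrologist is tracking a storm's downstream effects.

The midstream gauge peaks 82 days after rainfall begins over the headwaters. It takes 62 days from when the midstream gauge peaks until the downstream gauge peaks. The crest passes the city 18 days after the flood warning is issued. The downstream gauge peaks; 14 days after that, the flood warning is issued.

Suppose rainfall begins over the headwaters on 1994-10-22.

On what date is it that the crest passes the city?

1995-04-16

Rainfall begins over the headwaters: Oct 22, 1994.
The midstream gauge peaks: Oct 22, 1994 + 82 days = Jan 12, 1995.
The downstream gauge peaks: Jan 12, 1995 + 62 days = Mar 15, 1995.
The flood warning is issued: Mar 15, 1995 + 14 days = Mar 29, 1995.
The crest passes the city: Mar 29, 1995 + 18 days = Apr 16, 1995.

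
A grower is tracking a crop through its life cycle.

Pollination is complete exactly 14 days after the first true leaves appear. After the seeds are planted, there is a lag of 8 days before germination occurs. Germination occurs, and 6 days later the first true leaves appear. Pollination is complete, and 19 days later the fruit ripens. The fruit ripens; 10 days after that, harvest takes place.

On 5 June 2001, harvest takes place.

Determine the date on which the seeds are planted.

9 April 2001

Harvest takes place: Jun 5, 2001.
The fruit ripens: Jun 5, 2001 − 10 days = May 26, 2001.
Pollination is complete: May 26, 2001 − 19 days = May 7, 2001.
The first true leaves appear: May 7, 2001 − 14 days = Apr 23, 2001.
Germination occurs: Apr 23, 2001 − 6 days = Apr 17, 2001.
The seeds are planted: Apr 17, 2001 − 8 days = Apr 9, 2001.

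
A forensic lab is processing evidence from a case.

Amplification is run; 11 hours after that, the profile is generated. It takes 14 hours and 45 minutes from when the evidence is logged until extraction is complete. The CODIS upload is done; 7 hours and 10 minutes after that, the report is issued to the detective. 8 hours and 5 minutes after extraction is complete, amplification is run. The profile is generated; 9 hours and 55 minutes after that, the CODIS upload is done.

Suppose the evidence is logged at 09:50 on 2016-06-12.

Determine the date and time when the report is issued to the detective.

12:45 on 2016-06-14

The evidence is logged: 09:50 Jun 12, 2016.
Extraction is complete: 09:50 Jun 12, 2016 + 14h45m = 00:35 Jun 13, 2016.
Amplification is run: 00:35 Jun 13, 2016 + 8h05m = 08:40 Jun 13, 2016.
The profile is generated: 08:40 Jun 13, 2016 + 11h = 19:40 Jun 13, 2016.
The CODIS upload is done: 19:40 Jun 13, 2016 + 9h55m = 05:35 Jun 14, 2016.
The report is issued to the detective: 05:35 Jun 14, 2016 + 7h10m = 12:45 Jun 14, 2016.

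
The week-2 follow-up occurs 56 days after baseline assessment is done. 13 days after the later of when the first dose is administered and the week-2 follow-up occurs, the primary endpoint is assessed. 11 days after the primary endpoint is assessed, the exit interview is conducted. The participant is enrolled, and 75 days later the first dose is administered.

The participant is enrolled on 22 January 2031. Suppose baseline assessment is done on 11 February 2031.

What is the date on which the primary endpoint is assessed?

The participant is enrolled: Jan 22, 2031.
The first dose is administered: Jan 22, 2031 + 75 days = Apr 7, 2031.
Baseline assessment is done: Feb 11, 2031.
The week-2 follow-up occurs: Feb 11, 2031 + 56 days = Apr 8, 2031.
Both prerequisites met — the first dose is administered (Apr 7, 2031), the week-2 follow-up occurs (Apr 8, 2031); the later is Apr 8, 2031.
The primary endpoint is assessed: Apr 8, 2031 + 13 days = Apr 21, 2031.

21 April 2031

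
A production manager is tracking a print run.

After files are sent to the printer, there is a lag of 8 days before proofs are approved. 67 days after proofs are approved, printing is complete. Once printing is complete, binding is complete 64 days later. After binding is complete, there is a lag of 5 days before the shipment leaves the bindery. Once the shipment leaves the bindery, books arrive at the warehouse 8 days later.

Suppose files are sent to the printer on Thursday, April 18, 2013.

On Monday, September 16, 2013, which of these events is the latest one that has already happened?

The shipment leaves the bindery

Files are sent to the printer: Apr 18, 2013.
Proofs are approved: Apr 18, 2013 + 8 days = Apr 26, 2013.
Printing is complete: Apr 26, 2013 + 67 days = Jul 2, 2013.
Binding is complete: Jul 2, 2013 + 64 days = Sep 4, 2013.
The shipment leaves the bindery: Sep 4, 2013 + 5 days = Sep 9, 2013.
Books arrive at the warehouse: Sep 9, 2013 + 8 days = Sep 17, 2013.
Sep 16, 2013 falls between when the shipment leaves the bindery (Sep 9, 2013) and when books arrive at the warehouse (Sep 17, 2013).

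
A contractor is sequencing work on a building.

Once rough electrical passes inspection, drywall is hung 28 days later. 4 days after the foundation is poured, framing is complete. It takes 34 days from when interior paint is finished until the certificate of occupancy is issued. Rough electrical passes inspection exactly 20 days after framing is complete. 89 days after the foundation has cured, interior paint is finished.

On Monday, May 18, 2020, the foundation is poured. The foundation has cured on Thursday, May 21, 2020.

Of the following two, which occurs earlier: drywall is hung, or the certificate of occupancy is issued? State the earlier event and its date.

The foundation is poured: May 18, 2020.
Framing is complete: May 18, 2020 + 4 days = May 22, 2020.
Rough electrical passes inspection: May 22, 2020 + 20 days = Jun 11, 2020.
Drywall is hung: Jun 11, 2020 + 28 days = Jul 9, 2020.
The foundation has cured: May 21, 2020.
Interior paint is finished: May 21, 2020 + 89 days = Aug 18, 2020.
The certificate of occupancy is issued: Aug 18, 2020 + 34 days = Sep 21, 2020.
Comparing: drywall is hung on Jul 9, 2020 vs the certificate of occupancy is issued on Sep 21, 2020. Earlier: drywall is hung.

Drywall is hung — Thursday, July 9, 2020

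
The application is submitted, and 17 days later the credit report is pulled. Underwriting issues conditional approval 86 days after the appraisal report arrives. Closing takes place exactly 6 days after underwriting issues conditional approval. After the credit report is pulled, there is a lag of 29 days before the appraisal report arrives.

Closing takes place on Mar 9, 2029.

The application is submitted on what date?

Oct 22, 2028

Closing takes place: Mar 9, 2029.
Underwriting issues conditional approval: Mar 9, 2029 − 6 days = Mar 3, 2029.
The appraisal report arrives: Mar 3, 2029 − 86 days = Dec 7, 2028.
The credit report is pulled: Dec 7, 2028 − 29 days = Nov 8, 2028.
The application is submitted: Nov 8, 2028 − 17 days = Oct 22, 2028.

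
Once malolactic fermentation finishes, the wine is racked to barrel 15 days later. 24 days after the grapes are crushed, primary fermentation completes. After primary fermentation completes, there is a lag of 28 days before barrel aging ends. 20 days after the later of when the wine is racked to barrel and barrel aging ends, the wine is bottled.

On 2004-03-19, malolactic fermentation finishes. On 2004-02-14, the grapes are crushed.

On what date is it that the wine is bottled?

Malolactic fermentation finishes: Mar 19, 2004.
The wine is racked to barrel: Mar 19, 2004 + 15 days = Apr 3, 2004.
The grapes are crushed: Feb 14, 2004.
Primary fermentation completes: Feb 14, 2004 + 24 days = Mar 9, 2004.
Barrel aging ends: Mar 9, 2004 + 28 days = Apr 6, 2004.
Both prerequisites met — the wine is racked to barrel (Apr 3, 2004), barrel aging ends (Apr 6, 2004); the later is Apr 6, 2004.
The wine is bottled: Apr 6, 2004 + 20 days = Apr 26, 2004.

2004-04-26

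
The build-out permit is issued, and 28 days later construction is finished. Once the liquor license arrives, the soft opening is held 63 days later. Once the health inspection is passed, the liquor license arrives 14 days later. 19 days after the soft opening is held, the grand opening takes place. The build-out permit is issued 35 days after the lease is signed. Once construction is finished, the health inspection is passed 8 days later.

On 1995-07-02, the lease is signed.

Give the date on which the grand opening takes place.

The lease is signed: Jul 2, 1995.
The build-out permit is issued: Jul 2, 1995 + 35 days = Aug 6, 1995.
Construction is finished: Aug 6, 1995 + 28 days = Sep 3, 1995.
The health inspection is passed: Sep 3, 1995 + 8 days = Sep 11, 1995.
The liquor license arrives: Sep 11, 1995 + 14 days = Sep 25, 1995.
The soft opening is held: Sep 25, 1995 + 63 days = Nov 27, 1995.
The grand opening takes place: Nov 27, 1995 + 19 days = Dec 16, 1995.

1995-12-16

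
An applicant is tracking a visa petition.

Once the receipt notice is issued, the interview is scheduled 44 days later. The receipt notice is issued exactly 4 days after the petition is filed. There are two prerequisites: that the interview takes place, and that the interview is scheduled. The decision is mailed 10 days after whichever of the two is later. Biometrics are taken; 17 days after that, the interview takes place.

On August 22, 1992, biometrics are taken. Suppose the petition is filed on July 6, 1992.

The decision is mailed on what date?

Biometrics are taken: Aug 22, 1992.
The interview takes place: Aug 22, 1992 + 17 days = Sep 8, 1992.
The petition is filed: Jul 6, 1992.
The receipt notice is issued: Jul 6, 1992 + 4 days = Jul 10, 1992.
The interview is scheduled: Jul 10, 1992 + 44 days = Aug 23, 1992.
Both prerequisites met — the interview takes place (Sep 8, 1992), the interview is scheduled (Aug 23, 1992); the later is Sep 8, 1992.
The decision is mailed: Sep 8, 1992 + 10 days = Sep 18, 1992.

September 18, 1992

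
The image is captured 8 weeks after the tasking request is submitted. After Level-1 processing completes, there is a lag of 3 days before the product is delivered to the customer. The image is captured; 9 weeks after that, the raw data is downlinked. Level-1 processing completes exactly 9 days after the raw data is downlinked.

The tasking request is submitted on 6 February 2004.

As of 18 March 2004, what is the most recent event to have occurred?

The tasking request is submitted

The tasking request is submitted: Feb 6, 2004.
The image is captured: Feb 6, 2004 + 8 weeks = Apr 2, 2004.
The raw data is downlinked: Apr 2, 2004 + 9 weeks = Jun 4, 2004.
Level-1 processing completes: Jun 4, 2004 + 9 days = Jun 13, 2004.
The product is delivered to the customer: Jun 13, 2004 + 3 days = Jun 16, 2004.
Mar 18, 2004 falls between when the tasking request is submitted (Feb 6, 2004) and when the image is captured (Apr 2, 2004).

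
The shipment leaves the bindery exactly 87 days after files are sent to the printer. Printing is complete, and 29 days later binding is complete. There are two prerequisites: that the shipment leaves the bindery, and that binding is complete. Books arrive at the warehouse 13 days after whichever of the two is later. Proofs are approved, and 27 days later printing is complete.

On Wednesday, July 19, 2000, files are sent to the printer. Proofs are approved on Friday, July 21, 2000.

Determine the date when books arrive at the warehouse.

Friday, October 27, 2000

Files are sent to the printer: Jul 19, 2000.
The shipment leaves the bindery: Jul 19, 2000 + 87 days = Oct 14, 2000.
Proofs are approved: Jul 21, 2000.
Printing is complete: Jul 21, 2000 + 27 days = Aug 17, 2000.
Binding is complete: Aug 17, 2000 + 29 days = Sep 15, 2000.
Both prerequisites met — the shipment leaves the bindery (Oct 14, 2000), binding is complete (Sep 15, 2000); the later is Oct 14, 2000.
Books arrive at the warehouse: Oct 14, 2000 + 13 days = Oct 27, 2000.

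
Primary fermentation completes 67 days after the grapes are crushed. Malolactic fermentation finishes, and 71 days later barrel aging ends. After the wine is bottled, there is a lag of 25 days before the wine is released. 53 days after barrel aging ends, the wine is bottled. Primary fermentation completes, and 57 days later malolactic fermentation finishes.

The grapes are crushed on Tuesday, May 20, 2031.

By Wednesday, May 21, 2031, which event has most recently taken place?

The grapes are crushed: May 20, 2031.
Primary fermentation completes: May 20, 2031 + 67 days = Jul 26, 2031.
Malolactic fermentation finishes: Jul 26, 2031 + 57 days = Sep 21, 2031.
Barrel aging ends: Sep 21, 2031 + 71 days = Dec 1, 2031.
The wine is bottled: Dec 1, 2031 + 53 days = Jan 23, 2032.
The wine is released: Jan 23, 2032 + 25 days = Feb 17, 2032.
May 21, 2031 falls between when the grapes are crushed (May 20, 2031) and when primary fermentation completes (Jul 26, 2031).

The grapes are crushed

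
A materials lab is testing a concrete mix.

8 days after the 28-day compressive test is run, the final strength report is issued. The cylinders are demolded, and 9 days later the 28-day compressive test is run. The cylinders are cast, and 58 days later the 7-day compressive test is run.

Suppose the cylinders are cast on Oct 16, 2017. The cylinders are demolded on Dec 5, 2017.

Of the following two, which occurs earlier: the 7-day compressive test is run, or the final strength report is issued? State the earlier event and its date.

The cylinders are cast: Oct 16, 2017.
The 7-day compressive test is run: Oct 16, 2017 + 58 days = Dec 13, 2017.
The cylinders are demolded: Dec 5, 2017.
The 28-day compressive test is run: Dec 5, 2017 + 9 days = Dec 14, 2017.
The final strength report is issued: Dec 14, 2017 + 8 days = Dec 22, 2017.
Comparing: the 7-day compressive test is run on Dec 13, 2017 vs the final strength report is issued on Dec 22, 2017. Earlier: the 7-day compressive test is run.

The 7-day compressive test is run — Dec 13, 2017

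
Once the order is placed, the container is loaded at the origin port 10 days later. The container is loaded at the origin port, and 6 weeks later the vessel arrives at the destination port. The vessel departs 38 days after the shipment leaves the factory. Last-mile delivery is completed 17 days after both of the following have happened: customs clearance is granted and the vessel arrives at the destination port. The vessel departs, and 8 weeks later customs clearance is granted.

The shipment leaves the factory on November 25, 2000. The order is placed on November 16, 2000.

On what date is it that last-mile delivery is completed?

March 16, 2001

The shipment leaves the factory: Nov 25, 2000.
The vessel departs: Nov 25, 2000 + 38 days = Jan 2, 2001.
Customs clearance is granted: Jan 2, 2001 + 8 weeks = Feb 27, 2001.
The order is placed: Nov 16, 2000.
The container is loaded at the origin port: Nov 16, 2000 + 10 days = Nov 26, 2000.
The vessel arrives at the destination port: Nov 26, 2000 + 6 weeks = Jan 7, 2001.
Both prerequisites met — customs clearance is granted (Feb 27, 2001), the vessel arrives at the destination port (Jan 7, 2001); the later is Feb 27, 2001.
Last-mile delivery is completed: Feb 27, 2001 + 17 days = Mar 16, 2001.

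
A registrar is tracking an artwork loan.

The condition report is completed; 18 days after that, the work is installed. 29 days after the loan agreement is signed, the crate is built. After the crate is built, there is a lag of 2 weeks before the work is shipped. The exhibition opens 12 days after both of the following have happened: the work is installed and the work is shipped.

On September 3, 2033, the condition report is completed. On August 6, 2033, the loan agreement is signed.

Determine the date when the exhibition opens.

October 3, 2033

The condition report is completed: Sep 3, 2033.
The work is installed: Sep 3, 2033 + 18 days = Sep 21, 2033.
The loan agreement is signed: Aug 6, 2033.
The crate is built: Aug 6, 2033 + 29 days = Sep 4, 2033.
The work is shipped: Sep 4, 2033 + 2 weeks = Sep 18, 2033.
Both prerequisites met — the work is installed (Sep 21, 2033), the work is shipped (Sep 18, 2033); the later is Sep 21, 2033.
The exhibition opens: Sep 21, 2033 + 12 days = Oct 3, 2033.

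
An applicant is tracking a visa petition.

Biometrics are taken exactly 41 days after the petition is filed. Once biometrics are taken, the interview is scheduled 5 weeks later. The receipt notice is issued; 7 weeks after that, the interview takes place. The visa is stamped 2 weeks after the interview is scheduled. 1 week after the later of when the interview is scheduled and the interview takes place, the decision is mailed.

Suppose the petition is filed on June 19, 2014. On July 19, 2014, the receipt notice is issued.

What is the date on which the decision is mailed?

The petition is filed: Jun 19, 2014.
Biometrics are taken: Jun 19, 2014 + 41 days = Jul 30, 2014.
The interview is scheduled: Jul 30, 2014 + 5 weeks = Sep 3, 2014.
The receipt notice is issued: Jul 19, 2014.
The interview takes place: Jul 19, 2014 + 7 weeks = Sep 6, 2014.
Both prerequisites met — the interview is scheduled (Sep 3, 2014), the interview takes place (Sep 6, 2014); the later is Sep 6, 2014.
The decision is mailed: Sep 6, 2014 + 1 week = Sep 13, 2014.

September 13, 2014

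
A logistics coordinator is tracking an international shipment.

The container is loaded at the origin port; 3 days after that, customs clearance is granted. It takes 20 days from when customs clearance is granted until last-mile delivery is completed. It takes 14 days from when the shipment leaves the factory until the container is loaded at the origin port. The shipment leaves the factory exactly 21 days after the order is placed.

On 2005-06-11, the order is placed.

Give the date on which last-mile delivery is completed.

The order is placed: Jun 11, 2005.
The shipment leaves the factory: Jun 11, 2005 + 21 days = Jul 2, 2005.
The container is loaded at the origin port: Jul 2, 2005 + 14 days = Jul 16, 2005.
Customs clearance is granted: Jul 16, 2005 + 3 days = Jul 19, 2005.
Last-mile delivery is completed: Jul 19, 2005 + 20 days = Aug 8, 2005.

2005-08-08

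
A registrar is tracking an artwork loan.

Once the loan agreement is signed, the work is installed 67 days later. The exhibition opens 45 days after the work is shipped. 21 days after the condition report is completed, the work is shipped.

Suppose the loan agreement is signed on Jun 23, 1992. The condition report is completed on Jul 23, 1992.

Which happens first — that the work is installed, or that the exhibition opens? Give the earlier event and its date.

The work is installed — Aug 29, 1992

The loan agreement is signed: Jun 23, 1992.
The work is installed: Jun 23, 1992 + 67 days = Aug 29, 1992.
The condition report is completed: Jul 23, 1992.
The work is shipped: Jul 23, 1992 + 21 days = Aug 13, 1992.
The exhibition opens: Aug 13, 1992 + 45 days = Sep 27, 1992.
Comparing: the work is installed on Aug 29, 1992 vs the exhibition opens on Sep 27, 1992. Earlier: the work is installed.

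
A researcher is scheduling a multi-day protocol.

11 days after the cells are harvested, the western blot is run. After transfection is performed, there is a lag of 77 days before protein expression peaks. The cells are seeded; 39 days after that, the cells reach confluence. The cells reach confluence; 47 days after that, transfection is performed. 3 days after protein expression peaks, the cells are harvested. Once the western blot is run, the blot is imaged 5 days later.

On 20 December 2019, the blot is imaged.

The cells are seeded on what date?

21 June 2019

The blot is imaged: Dec 20, 2019.
The western blot is run: Dec 20, 2019 − 5 days = Dec 15, 2019.
The cells are harvested: Dec 15, 2019 − 11 days = Dec 4, 2019.
Protein expression peaks: Dec 4, 2019 − 3 days = Dec 1, 2019.
Transfection is performed: Dec 1, 2019 − 77 days = Sep 15, 2019.
The cells reach confluence: Sep 15, 2019 − 47 days = Jul 30, 2019.
The cells are seeded: Jul 30, 2019 − 39 days = Jun 21, 2019.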